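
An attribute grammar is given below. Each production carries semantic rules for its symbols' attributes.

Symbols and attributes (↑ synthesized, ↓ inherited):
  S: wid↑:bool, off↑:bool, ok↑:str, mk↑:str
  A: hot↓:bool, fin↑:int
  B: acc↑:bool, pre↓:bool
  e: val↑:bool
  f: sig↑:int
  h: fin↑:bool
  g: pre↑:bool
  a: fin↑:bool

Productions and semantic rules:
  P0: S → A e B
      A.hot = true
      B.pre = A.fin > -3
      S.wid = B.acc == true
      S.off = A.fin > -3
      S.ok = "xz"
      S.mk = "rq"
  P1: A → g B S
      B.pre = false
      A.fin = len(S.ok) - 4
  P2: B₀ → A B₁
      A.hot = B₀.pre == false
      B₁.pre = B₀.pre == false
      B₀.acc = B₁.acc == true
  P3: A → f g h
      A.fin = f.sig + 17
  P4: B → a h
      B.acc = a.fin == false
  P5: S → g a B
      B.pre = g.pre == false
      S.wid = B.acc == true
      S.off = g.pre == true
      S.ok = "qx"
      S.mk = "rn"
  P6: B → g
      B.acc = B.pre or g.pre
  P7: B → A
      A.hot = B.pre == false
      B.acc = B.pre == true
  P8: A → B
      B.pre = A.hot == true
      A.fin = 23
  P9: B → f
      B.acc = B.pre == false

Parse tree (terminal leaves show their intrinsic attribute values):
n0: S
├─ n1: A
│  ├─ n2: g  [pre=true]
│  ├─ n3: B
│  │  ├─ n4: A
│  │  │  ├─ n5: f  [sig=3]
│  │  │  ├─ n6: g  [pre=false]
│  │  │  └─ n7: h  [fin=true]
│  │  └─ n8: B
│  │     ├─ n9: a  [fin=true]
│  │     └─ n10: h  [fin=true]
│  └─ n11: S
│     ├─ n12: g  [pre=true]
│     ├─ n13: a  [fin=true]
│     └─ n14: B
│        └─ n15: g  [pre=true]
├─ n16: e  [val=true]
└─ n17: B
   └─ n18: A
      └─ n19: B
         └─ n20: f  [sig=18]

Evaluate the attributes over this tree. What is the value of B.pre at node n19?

false

1. n1.hot = true  [true]
2. n2.pre = true  [terminal]
3. n3.pre = false  [false]
4. n4.hot = true  [B₀.pre == false]
5. n5.sig = 3  [terminal]
6. n6.pre = false  [terminal]
7. n7.fin = true  [terminal]
8. n4.fin = 20  [f.sig + 17]
9. n8.pre = true  [B₀.pre == false]
10. n9.fin = true  [terminal]
11. n10.fin = true  [terminal]
12. n8.acc = false  [a.fin == false]
13. n3.acc = false  [B₁.acc == true]
14. n12.pre = true  [terminal]
15. n13.fin = true  [terminal]
16. n14.pre = false  [g.pre == false]
17. n15.pre = true  [terminal]
18. n14.acc = true  [B.pre or g.pre]
19. n11.wid = true  [B.acc == true]
20. n11.off = true  [g.pre == true]
21. n11.ok = "qx"  ["qx"]
22. n11.mk = "rn"  ["rn"]
23. n1.fin = -2  [len(S.ok) - 4]
24. n16.val = true  [terminal]
25. n17.pre = true  [A.fin > -3]
26. n18.hot = false  [B.pre == false]
27. n19.pre = false  [A.hot == true]
28. n20.sig = 18  [terminal]
29. n19.acc = true  [B.pre == false]
30. n18.fin = 23  [23]
31. n17.acc = true  [B.pre == true]
32. n0.wid = true  [B.acc == true]
33. n0.off = true  [A.fin > -3]
34. n0.ok = "xz"  ["xz"]
35. n0.mk = "rq"  ["rq"]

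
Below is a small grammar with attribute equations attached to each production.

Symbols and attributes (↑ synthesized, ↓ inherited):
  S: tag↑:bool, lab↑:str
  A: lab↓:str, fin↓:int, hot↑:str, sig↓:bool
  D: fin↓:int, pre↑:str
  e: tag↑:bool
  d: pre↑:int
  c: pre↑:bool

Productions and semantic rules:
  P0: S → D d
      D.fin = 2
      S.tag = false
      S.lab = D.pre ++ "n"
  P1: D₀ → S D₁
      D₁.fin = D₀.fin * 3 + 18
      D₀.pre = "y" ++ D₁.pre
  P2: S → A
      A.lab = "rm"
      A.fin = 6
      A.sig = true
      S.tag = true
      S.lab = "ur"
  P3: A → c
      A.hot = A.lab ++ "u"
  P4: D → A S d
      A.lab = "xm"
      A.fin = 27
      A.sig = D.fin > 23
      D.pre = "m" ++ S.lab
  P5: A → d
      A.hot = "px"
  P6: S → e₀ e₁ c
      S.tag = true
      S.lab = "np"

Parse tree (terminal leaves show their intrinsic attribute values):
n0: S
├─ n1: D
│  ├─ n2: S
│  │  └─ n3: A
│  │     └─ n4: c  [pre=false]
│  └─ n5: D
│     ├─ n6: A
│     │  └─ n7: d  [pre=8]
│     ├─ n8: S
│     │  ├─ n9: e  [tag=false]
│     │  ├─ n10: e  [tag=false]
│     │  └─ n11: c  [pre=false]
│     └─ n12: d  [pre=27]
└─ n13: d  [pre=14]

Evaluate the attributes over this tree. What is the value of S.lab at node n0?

1. n1.fin = 2  [2]
2. n3.lab = "rm"  ["rm"]
3. n3.fin = 6  [6]
4. n3.sig = true  [true]
5. n4.pre = false  [terminal]
6. n3.hot = "rmu"  [A.lab ++ "u"]
7. n2.tag = true  [true]
8. n2.lab = "ur"  ["ur"]
9. n5.fin = 24  [D₀.fin * 3 + 18]
10. n6.lab = "xm"  ["xm"]
11. n6.fin = 27  [27]
12. n6.sig = true  [D.fin > 23]
13. n7.pre = 8  [terminal]
14. n6.hot = "px"  ["px"]
15. n9.tag = false  [terminal]
16. n10.tag = false  [terminal]
17. n11.pre = false  [terminal]
18. n8.tag = true  [true]
19. n8.lab = "np"  ["np"]
20. n12.pre = 27  [terminal]
21. n5.pre = "mnp"  ["m" ++ S.lab]
22. n1.pre = "ymnp"  ["y" ++ D₁.pre]
23. n13.pre = 14  [terminal]
24. n0.tag = false  [false]
25. n0.lab = "ymnpn"  [D.pre ++ "n"]

"ymnpn"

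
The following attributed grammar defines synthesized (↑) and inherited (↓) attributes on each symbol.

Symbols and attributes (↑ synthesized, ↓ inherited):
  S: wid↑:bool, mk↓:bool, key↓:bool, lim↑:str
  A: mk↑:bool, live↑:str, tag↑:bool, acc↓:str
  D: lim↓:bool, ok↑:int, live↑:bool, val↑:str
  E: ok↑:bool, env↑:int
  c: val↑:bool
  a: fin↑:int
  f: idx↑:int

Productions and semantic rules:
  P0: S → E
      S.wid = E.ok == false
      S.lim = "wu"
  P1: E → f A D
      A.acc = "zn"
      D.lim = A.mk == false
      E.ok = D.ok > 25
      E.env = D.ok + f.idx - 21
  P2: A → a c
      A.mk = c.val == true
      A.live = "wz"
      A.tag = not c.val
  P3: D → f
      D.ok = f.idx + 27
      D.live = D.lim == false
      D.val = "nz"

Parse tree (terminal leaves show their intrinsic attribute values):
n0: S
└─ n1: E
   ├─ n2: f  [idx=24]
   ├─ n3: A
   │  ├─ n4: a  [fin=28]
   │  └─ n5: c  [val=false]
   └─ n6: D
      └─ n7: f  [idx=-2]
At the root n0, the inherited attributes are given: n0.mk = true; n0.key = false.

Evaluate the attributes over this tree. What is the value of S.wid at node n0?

true

1. n0.mk = true  [given at root]
2. n0.key = false  [given at root]
3. n2.idx = 24  [terminal]
4. n3.acc = "zn"  ["zn"]
5. n4.fin = 28  [terminal]
6. n5.val = false  [terminal]
7. n3.mk = false  [c.val == true]
8. n3.live = "wz"  ["wz"]
9. n3.tag = true  [not c.val]
10. n6.lim = true  [A.mk == false]
11. n7.idx = -2  [terminal]
12. n6.ok = 25  [f.idx + 27]
13. n6.live = false  [D.lim == false]
14. n6.val = "nz"  ["nz"]
15. n1.ok = false  [D.ok > 25]
16. n1.env = 28  [D.ok + f.idx - 21]
17. n0.wid = true  [E.ok == false]
18. n0.lim = "wu"  ["wu"]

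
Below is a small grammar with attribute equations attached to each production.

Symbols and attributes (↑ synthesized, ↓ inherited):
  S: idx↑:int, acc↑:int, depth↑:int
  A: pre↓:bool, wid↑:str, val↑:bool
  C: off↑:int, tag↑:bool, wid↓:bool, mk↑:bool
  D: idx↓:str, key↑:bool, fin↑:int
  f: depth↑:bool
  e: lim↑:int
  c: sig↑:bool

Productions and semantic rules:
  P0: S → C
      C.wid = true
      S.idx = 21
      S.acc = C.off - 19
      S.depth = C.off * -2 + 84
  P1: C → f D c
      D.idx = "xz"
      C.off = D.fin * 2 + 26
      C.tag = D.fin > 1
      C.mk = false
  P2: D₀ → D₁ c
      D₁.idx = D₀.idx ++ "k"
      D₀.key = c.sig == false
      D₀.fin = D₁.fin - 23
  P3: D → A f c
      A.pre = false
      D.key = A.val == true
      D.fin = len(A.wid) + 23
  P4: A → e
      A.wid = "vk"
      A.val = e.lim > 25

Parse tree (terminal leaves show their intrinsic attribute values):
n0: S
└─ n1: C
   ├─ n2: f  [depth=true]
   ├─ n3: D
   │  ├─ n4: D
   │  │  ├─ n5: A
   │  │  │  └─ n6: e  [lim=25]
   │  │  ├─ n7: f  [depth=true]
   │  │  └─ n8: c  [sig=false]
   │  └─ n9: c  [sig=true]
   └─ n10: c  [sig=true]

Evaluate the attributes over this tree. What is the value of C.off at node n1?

1. n1.wid = true  [true]
2. n2.depth = true  [terminal]
3. n3.idx = "xz"  ["xz"]
4. n4.idx = "xzk"  [D₀.idx ++ "k"]
5. n5.pre = false  [false]
6. n6.lim = 25  [terminal]
7. n5.wid = "vk"  ["vk"]
8. n5.val = false  [e.lim > 25]
9. n7.depth = true  [terminal]
10. n8.sig = false  [terminal]
11. n4.key = false  [A.val == true]
12. n4.fin = 25  [len(A.wid) + 23]
13. n9.sig = true  [terminal]
14. n3.key = false  [c.sig == false]
15. n3.fin = 2  [D₁.fin - 23]
16. n10.sig = true  [terminal]
17. n1.off = 30  [D.fin * 2 + 26]
18. n1.tag = true  [D.fin > 1]
19. n1.mk = false  [false]
20. n0.idx = 21  [21]
21. n0.acc = 11  [C.off - 19]
22. n0.depth = 24  [C.off * -2 + 84]

30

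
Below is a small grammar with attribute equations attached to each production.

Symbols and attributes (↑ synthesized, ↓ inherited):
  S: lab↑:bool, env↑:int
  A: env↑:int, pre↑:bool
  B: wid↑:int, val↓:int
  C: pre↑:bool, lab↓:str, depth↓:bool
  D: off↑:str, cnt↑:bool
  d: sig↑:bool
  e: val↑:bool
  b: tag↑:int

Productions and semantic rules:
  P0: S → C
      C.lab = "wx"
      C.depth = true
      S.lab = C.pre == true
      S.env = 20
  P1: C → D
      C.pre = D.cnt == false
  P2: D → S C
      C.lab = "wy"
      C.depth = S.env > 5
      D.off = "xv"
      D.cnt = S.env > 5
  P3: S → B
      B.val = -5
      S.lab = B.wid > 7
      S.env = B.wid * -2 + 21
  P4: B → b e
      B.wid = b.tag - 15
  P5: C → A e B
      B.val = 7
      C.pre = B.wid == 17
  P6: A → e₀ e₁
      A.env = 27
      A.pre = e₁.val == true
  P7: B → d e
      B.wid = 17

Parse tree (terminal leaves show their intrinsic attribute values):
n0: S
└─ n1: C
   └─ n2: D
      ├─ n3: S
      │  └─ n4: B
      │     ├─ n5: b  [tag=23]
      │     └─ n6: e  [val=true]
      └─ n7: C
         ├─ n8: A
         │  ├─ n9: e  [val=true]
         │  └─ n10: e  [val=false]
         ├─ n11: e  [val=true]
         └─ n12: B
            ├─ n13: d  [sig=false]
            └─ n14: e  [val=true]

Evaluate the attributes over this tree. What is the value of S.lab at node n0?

1. n1.lab = "wx"  ["wx"]
2. n1.depth = true  [true]
3. n4.val = -5  [-5]
4. n5.tag = 23  [terminal]
5. n6.val = true  [terminal]
6. n4.wid = 8  [b.tag - 15]
7. n3.lab = true  [B.wid > 7]
8. n3.env = 5  [B.wid * -2 + 21]
9. n7.lab = "wy"  ["wy"]
10. n7.depth = false  [S.env > 5]
11. n9.val = true  [terminal]
12. n10.val = false  [terminal]
13. n8.env = 27  [27]
14. n8.pre = false  [e₁.val == true]
15. n11.val = true  [terminal]
16. n12.val = 7  [7]
17. n13.sig = false  [terminal]
18. n14.val = true  [terminal]
19. n12.wid = 17  [17]
20. n7.pre = true  [B.wid == 17]
21. n2.off = "xv"  ["xv"]
22. n2.cnt = false  [S.env > 5]
23. n1.pre = true  [D.cnt == false]
24. n0.lab = true  [C.pre == true]
25. n0.env = 20  [20]

true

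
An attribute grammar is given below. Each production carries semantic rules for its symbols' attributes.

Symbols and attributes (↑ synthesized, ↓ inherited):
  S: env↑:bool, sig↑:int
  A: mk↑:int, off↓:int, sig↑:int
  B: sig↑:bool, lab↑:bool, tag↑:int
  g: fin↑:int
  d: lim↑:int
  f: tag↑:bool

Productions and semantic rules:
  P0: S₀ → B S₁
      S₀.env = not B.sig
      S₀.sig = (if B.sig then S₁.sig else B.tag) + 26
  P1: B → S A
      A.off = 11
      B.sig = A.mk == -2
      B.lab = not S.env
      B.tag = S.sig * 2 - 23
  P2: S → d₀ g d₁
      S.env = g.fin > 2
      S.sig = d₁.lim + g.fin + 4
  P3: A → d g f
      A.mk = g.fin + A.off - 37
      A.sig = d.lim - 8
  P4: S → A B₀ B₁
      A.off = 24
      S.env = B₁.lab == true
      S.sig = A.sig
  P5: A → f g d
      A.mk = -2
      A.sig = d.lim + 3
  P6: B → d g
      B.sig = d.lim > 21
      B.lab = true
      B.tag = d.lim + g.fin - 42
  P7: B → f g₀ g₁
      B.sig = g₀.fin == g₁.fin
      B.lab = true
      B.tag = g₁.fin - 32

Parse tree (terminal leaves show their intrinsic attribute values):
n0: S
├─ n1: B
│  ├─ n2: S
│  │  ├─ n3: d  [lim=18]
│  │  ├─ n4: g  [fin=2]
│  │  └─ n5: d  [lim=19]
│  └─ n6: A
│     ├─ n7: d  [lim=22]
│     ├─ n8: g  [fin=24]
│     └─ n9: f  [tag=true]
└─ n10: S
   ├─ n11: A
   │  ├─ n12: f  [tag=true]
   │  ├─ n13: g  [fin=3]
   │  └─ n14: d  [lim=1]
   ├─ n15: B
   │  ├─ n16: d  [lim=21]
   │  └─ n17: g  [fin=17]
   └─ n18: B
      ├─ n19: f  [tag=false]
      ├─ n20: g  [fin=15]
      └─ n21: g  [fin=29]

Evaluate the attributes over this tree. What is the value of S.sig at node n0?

30

1. n3.lim = 18  [terminal]
2. n4.fin = 2  [terminal]
3. n5.lim = 19  [terminal]
4. n2.env = false  [g.fin > 2]
5. n2.sig = 25  [d₁.lim + g.fin + 4]
6. n6.off = 11  [11]
7. n7.lim = 22  [terminal]
8. n8.fin = 24  [terminal]
9. n9.tag = true  [terminal]
10. n6.mk = -2  [g.fin + A.off - 37]
11. n6.sig = 14  [d.lim - 8]
12. n1.sig = true  [A.mk == -2]
13. n1.lab = true  [not S.env]
14. n1.tag = 27  [S.sig * 2 - 23]
15. n11.off = 24  [24]
16. n12.tag = true  [terminal]
17. n13.fin = 3  [terminal]
18. n14.lim = 1  [terminal]
19. n11.mk = -2  [-2]
20. n11.sig = 4  [d.lim + 3]
21. n16.lim = 21  [terminal]
22. n17.fin = 17  [terminal]
23. n15.sig = false  [d.lim > 21]
24. n15.lab = true  [true]
25. n15.tag = -4  [d.lim + g.fin - 42]
26. n19.tag = false  [terminal]
27. n20.fin = 15  [terminal]
28. n21.fin = 29  [terminal]
29. n18.sig = false  [g₀.fin == g₁.fin]
30. n18.lab = true  [true]
31. n18.tag = -3  [g₁.fin - 32]
32. n10.env = true  [B₁.lab == true]
33. n10.sig = 4  [A.sig]
34. n0.env = false  [not B.sig]
35. n0.sig = 30  [(if B.sig then S₁.sig else B.tag) + 26]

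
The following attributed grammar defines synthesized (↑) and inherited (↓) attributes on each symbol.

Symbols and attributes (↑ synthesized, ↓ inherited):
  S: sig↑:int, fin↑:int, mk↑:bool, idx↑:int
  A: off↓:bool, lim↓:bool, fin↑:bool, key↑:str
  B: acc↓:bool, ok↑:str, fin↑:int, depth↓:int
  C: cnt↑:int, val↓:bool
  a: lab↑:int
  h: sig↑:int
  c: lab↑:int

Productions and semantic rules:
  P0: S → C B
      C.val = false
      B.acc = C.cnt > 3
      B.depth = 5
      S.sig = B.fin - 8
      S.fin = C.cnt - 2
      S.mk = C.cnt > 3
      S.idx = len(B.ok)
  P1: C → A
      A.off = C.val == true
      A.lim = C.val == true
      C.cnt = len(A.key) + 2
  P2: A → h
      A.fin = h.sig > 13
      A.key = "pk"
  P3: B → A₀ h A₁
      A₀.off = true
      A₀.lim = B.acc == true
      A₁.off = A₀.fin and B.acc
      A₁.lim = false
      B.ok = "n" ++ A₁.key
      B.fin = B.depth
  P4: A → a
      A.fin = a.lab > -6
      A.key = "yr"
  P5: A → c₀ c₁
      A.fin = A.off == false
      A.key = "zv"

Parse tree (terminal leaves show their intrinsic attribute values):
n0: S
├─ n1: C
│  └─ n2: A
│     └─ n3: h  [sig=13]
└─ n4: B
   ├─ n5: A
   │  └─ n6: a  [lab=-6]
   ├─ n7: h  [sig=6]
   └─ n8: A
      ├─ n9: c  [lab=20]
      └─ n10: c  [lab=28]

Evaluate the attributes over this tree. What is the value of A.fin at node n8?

1. n1.val = false  [false]
2. n2.off = false  [C.val == true]
3. n2.lim = false  [C.val == true]
4. n3.sig = 13  [terminal]
5. n2.fin = false  [h.sig > 13]
6. n2.key = "pk"  ["pk"]
7. n1.cnt = 4  [len(A.key) + 2]
8. n4.acc = true  [C.cnt > 3]
9. n4.depth = 5  [5]
10. n5.off = true  [true]
11. n5.lim = true  [B.acc == true]
12. n6.lab = -6  [terminal]
13. n5.fin = false  [a.lab > -6]
14. n5.key = "yr"  ["yr"]
15. n7.sig = 6  [terminal]
16. n8.off = false  [A₀.fin and B.acc]
17. n8.lim = false  [false]
18. n9.lab = 20  [terminal]
19. n10.lab = 28  [terminal]
20. n8.fin = true  [A.off == false]
21. n8.key = "zv"  ["zv"]
22. n4.ok = "nzv"  ["n" ++ A₁.key]
23. n4.fin = 5  [B.depth]
24. n0.sig = -3  [B.fin - 8]
25. n0.fin = 2  [C.cnt - 2]
26. n0.mk = true  [C.cnt > 3]
27. n0.idx = 3  [len(B.ok)]

true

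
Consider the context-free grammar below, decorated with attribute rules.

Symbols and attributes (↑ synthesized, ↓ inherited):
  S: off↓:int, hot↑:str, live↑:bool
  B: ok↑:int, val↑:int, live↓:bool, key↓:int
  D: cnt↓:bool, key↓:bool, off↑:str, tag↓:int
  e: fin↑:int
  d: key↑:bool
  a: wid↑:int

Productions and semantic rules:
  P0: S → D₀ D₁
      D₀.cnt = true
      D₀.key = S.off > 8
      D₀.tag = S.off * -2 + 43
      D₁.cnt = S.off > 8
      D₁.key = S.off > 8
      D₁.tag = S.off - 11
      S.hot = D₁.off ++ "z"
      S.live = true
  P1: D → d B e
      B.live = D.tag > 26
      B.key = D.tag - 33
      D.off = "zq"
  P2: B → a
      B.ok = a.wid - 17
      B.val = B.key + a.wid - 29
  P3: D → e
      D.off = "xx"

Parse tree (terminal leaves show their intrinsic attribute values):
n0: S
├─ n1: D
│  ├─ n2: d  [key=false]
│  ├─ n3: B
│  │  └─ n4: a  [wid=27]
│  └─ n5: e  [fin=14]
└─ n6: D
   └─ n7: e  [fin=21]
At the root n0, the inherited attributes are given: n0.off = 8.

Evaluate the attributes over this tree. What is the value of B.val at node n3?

-8

1. n0.off = 8  [given at root]
2. n1.cnt = true  [true]
3. n1.key = false  [S.off > 8]
4. n1.tag = 27  [S.off * -2 + 43]
5. n2.key = false  [terminal]
6. n3.live = true  [D.tag > 26]
7. n3.key = -6  [D.tag - 33]
8. n4.wid = 27  [terminal]
9. n3.ok = 10  [a.wid - 17]
10. n3.val = -8  [B.key + a.wid - 29]
11. n5.fin = 14  [terminal]
12. n1.off = "zq"  ["zq"]
13. n6.cnt = false  [S.off > 8]
14. n6.key = false  [S.off > 8]
15. n6.tag = -3  [S.off - 11]
16. n7.fin = 21  [terminal]
17. n6.off = "xx"  ["xx"]
18. n0.hot = "xxz"  [D₁.off ++ "z"]
19. n0.live = true  [true]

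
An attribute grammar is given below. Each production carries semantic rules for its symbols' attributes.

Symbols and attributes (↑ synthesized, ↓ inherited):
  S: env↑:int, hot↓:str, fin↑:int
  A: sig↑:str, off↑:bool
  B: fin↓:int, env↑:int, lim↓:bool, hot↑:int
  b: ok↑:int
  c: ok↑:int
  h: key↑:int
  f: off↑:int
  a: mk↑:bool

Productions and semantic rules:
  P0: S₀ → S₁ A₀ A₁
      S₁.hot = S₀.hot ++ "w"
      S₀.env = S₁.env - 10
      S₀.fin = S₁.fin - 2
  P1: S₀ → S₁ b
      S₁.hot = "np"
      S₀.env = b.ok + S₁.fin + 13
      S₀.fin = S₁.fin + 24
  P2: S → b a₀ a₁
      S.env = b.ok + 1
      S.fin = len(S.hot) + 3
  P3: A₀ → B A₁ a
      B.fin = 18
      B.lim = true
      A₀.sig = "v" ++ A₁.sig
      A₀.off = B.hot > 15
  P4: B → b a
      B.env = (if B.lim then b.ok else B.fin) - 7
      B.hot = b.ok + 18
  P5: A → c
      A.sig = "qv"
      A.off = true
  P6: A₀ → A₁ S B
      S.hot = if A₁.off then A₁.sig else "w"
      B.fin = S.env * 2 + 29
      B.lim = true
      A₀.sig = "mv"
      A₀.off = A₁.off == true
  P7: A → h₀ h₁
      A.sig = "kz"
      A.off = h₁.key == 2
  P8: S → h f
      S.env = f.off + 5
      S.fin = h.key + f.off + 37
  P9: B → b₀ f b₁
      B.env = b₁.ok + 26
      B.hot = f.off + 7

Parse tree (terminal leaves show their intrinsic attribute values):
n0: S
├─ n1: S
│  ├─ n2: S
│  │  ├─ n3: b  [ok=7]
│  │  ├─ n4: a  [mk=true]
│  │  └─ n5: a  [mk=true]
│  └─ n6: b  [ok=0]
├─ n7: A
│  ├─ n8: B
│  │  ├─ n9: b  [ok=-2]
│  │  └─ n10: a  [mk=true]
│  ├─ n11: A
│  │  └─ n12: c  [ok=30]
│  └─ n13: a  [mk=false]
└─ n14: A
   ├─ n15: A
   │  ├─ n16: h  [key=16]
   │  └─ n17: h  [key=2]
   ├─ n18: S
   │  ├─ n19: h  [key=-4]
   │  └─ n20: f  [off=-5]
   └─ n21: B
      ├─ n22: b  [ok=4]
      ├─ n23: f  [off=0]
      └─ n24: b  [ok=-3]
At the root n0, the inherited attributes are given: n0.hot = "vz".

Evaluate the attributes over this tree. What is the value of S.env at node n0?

8

1. n0.hot = "vz"  [given at root]
2. n1.hot = "vzw"  [S₀.hot ++ "w"]
3. n2.hot = "np"  ["np"]
4. n3.ok = 7  [terminal]
5. n4.mk = true  [terminal]
6. n5.mk = true  [terminal]
7. n2.env = 8  [b.ok + 1]
8. n2.fin = 5  [len(S.hot) + 3]
9. n6.ok = 0  [terminal]
10. n1.env = 18  [b.ok + S₁.fin + 13]
11. n1.fin = 29  [S₁.fin + 24]
12. n8.fin = 18  [18]
13. n8.lim = true  [true]
14. n9.ok = -2  [terminal]
15. n10.mk = true  [terminal]
16. n8.env = -9  [(if B.lim then b.ok else B.fin) - 7]
17. n8.hot = 16  [b.ok + 18]
18. n12.ok = 30  [terminal]
19. n11.sig = "qv"  ["qv"]
20. n11.off = true  [true]
21. n13.mk = false  [terminal]
22. n7.sig = "vqv"  ["v" ++ A₁.sig]
23. n7.off = true  [B.hot > 15]
24. n16.key = 16  [terminal]
25. n17.key = 2  [terminal]
26. n15.sig = "kz"  ["kz"]
27. n15.off = true  [h₁.key == 2]
28. n18.hot = "kz"  [if A₁.off then A₁.sig else "w"]
29. n19.key = -4  [terminal]
30. n20.off = -5  [terminal]
31. n18.env = 0  [f.off + 5]
32. n18.fin = 28  [h.key + f.off + 37]
33. n21.fin = 29  [S.env * 2 + 29]
34. n21.lim = true  [true]
35. n22.ok = 4  [terminal]
36. n23.off = 0  [terminal]
37. n24.ok = -3  [terminal]
38. n21.env = 23  [b₁.ok + 26]
39. n21.hot = 7  [f.off + 7]
40. n14.sig = "mv"  ["mv"]
41. n14.off = true  [A₁.off == true]
42. n0.env = 8  [S₁.env - 10]
43. n0.fin = 27  [S₁.fin - 2]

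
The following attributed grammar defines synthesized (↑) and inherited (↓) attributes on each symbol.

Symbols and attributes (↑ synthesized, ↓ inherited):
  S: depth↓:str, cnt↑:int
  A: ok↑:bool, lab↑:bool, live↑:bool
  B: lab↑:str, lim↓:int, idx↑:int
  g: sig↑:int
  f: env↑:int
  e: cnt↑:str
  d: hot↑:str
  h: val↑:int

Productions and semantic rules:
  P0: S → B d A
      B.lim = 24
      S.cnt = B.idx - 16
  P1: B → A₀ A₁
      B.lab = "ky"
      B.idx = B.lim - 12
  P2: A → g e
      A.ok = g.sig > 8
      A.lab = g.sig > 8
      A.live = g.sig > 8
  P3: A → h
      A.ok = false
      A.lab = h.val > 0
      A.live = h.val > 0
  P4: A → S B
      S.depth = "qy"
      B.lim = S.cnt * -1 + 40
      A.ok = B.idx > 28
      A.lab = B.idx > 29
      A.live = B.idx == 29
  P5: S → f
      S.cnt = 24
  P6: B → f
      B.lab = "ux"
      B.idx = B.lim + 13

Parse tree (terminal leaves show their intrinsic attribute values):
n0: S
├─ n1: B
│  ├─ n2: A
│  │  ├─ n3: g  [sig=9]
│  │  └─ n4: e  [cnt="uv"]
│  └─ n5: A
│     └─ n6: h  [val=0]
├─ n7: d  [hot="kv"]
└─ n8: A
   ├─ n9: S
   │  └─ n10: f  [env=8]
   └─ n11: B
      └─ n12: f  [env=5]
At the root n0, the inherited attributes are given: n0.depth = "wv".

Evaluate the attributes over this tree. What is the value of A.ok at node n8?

true

1. n0.depth = "wv"  [given at root]
2. n1.lim = 24  [24]
3. n3.sig = 9  [terminal]
4. n4.cnt = "uv"  [terminal]
5. n2.ok = true  [g.sig > 8]
6. n2.lab = true  [g.sig > 8]
7. n2.live = true  [g.sig > 8]
8. n6.val = 0  [terminal]
9. n5.ok = false  [false]
10. n5.lab = false  [h.val > 0]
11. n5.live = false  [h.val > 0]
12. n1.lab = "ky"  ["ky"]
13. n1.idx = 12  [B.lim - 12]
14. n7.hot = "kv"  [terminal]
15. n9.depth = "qy"  ["qy"]
16. n10.env = 8  [terminal]
17. n9.cnt = 24  [24]
18. n11.lim = 16  [S.cnt * -1 + 40]
19. n12.env = 5  [terminal]
20. n11.lab = "ux"  ["ux"]
21. n11.idx = 29  [B.lim + 13]
22. n8.ok = true  [B.idx > 28]
23. n8.lab = false  [B.idx > 29]
24. n8.live = true  [B.idx == 29]
25. n0.cnt = -4  [B.idx - 16]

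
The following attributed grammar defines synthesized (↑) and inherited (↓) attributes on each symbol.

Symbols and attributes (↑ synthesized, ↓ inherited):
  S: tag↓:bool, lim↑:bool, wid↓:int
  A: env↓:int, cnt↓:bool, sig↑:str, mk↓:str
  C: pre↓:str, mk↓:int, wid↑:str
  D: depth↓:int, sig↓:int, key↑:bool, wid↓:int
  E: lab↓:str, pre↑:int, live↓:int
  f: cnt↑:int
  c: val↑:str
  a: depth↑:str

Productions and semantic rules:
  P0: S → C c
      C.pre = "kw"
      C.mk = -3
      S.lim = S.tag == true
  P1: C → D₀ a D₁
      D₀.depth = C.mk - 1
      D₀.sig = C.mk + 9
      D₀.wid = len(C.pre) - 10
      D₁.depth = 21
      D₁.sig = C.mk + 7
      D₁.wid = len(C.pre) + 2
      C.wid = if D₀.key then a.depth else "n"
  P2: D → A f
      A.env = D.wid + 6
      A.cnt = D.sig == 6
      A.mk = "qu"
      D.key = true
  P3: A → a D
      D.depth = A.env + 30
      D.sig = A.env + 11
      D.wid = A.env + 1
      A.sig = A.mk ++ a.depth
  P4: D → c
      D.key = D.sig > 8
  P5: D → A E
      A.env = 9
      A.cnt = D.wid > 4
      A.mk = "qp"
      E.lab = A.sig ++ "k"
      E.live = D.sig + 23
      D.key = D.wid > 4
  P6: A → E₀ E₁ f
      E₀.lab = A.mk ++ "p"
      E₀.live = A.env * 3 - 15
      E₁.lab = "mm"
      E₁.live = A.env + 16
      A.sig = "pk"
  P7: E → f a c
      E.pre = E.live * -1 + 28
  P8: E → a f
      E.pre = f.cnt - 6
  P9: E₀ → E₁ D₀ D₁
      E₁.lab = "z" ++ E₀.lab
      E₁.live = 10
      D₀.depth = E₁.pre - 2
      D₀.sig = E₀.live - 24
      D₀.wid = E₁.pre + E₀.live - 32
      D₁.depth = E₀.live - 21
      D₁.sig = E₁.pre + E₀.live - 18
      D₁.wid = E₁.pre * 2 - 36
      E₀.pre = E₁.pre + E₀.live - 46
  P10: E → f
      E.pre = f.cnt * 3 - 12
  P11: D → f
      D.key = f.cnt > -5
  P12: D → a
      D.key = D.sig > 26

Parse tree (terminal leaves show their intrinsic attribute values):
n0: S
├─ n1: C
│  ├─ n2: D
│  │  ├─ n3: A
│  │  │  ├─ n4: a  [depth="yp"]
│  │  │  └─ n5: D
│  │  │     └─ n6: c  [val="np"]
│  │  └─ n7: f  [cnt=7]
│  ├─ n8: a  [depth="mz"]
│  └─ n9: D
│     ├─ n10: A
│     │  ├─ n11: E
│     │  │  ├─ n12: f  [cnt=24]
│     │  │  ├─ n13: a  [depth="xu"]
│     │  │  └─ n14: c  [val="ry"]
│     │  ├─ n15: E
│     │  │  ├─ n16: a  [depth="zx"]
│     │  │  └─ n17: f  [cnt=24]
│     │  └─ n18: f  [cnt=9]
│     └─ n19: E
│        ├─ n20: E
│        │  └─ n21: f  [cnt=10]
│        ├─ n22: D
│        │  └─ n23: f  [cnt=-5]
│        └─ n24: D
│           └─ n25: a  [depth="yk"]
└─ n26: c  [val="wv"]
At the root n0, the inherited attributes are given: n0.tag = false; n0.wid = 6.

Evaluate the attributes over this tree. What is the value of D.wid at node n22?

13

1. n0.tag = false  [given at root]
2. n0.wid = 6  [given at root]
3. n1.pre = "kw"  ["kw"]
4. n1.mk = -3  [-3]
5. n2.depth = -4  [C.mk - 1]
6. n2.sig = 6  [C.mk + 9]
7. n2.wid = -8  [len(C.pre) - 10]
8. n3.env = -2  [D.wid + 6]
9. n3.cnt = true  [D.sig == 6]
10. n3.mk = "qu"  ["qu"]
11. n4.depth = "yp"  [terminal]
12. n5.depth = 28  [A.env + 30]
13. n5.sig = 9  [A.env + 11]
14. n5.wid = -1  [A.env + 1]
15. n6.val = "np"  [terminal]
16. n5.key = true  [D.sig > 8]
17. n3.sig = "quyp"  [A.mk ++ a.depth]
18. n7.cnt = 7  [terminal]
19. n2.key = true  [true]
20. n8.depth = "mz"  [terminal]
21. n9.depth = 21  [21]
22. n9.sig = 4  [C.mk + 7]
23. n9.wid = 4  [len(C.pre) + 2]
24. n10.env = 9  [9]
25. n10.cnt = false  [D.wid > 4]
26. n10.mk = "qp"  ["qp"]
27. n11.lab = "qpp"  [A.mk ++ "p"]
28. n11.live = 12  [A.env * 3 - 15]
29. n12.cnt = 24  [terminal]
30. n13.depth = "xu"  [terminal]
31. n14.val = "ry"  [terminal]
32. n11.pre = 16  [E.live * -1 + 28]
33. n15.lab = "mm"  ["mm"]
34. n15.live = 25  [A.env + 16]
35. n16.depth = "zx"  [terminal]
36. n17.cnt = 24  [terminal]
37. n15.pre = 18  [f.cnt - 6]
38. n18.cnt = 9  [terminal]
39. n10.sig = "pk"  ["pk"]
40. n19.lab = "pkk"  [A.sig ++ "k"]
41. n19.live = 27  [D.sig + 23]
42. n20.lab = "zpkk"  ["z" ++ E₀.lab]
43. n20.live = 10  [10]
44. n21.cnt = 10  [terminal]
45. n20.pre = 18  [f.cnt * 3 - 12]
46. n22.depth = 16  [E₁.pre - 2]
47. n22.sig = 3  [E₀.live - 24]
48. n22.wid = 13  [E₁.pre + E₀.live - 32]
49. n23.cnt = -5  [terminal]
50. n22.key = false  [f.cnt > -5]
51. n24.depth = 6  [E₀.live - 21]
52. n24.sig = 27  [E₁.pre + E₀.live - 18]
53. n24.wid = 0  [E₁.pre * 2 - 36]
54. n25.depth = "yk"  [terminal]
55. n24.key = true  [D.sig > 26]
56. n19.pre = -1  [E₁.pre + E₀.live - 46]
57. n9.key = false  [D.wid > 4]
58. n1.wid = "mz"  [if D₀.key then a.depth else "n"]
59. n26.val = "wv"  [terminal]
60. n0.lim = false  [S.tag == true]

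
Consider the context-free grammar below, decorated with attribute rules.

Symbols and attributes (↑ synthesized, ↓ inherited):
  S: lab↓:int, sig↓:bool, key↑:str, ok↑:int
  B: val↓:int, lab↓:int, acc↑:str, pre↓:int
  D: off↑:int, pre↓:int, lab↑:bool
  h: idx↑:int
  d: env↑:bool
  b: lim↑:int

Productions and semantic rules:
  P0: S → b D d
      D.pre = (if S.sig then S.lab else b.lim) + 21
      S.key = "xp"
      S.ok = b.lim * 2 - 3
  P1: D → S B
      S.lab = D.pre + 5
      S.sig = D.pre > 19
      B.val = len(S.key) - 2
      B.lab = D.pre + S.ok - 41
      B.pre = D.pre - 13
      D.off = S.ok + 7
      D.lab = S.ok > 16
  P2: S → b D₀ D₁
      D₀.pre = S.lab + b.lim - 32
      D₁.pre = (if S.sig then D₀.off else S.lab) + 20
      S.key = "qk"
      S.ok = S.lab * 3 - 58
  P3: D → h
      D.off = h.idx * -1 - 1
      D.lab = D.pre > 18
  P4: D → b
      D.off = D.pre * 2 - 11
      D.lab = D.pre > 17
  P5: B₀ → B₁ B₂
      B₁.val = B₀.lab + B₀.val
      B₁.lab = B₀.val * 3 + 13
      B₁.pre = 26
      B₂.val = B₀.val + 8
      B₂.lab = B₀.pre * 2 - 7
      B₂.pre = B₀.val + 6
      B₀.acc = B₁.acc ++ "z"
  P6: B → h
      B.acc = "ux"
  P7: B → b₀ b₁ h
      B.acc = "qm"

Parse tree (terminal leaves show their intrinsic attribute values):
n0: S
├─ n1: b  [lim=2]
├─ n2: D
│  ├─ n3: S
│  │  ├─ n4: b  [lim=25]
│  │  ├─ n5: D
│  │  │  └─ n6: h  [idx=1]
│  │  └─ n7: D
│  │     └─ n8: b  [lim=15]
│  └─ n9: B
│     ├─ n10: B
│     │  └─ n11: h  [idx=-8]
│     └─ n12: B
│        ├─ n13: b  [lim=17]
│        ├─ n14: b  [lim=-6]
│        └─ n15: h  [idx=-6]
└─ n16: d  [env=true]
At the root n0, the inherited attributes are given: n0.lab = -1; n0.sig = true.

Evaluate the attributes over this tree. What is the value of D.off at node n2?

1. n0.lab = -1  [given at root]
2. n0.sig = true  [given at root]
3. n1.lim = 2  [terminal]
4. n2.pre = 20  [(if S.sig then S.lab else b.lim) + 21]
5. n3.lab = 25  [D.pre + 5]
6. n3.sig = true  [D.pre > 19]
7. n4.lim = 25  [terminal]
8. n5.pre = 18  [S.lab + b.lim - 32]
9. n6.idx = 1  [terminal]
10. n5.off = -2  [h.idx * -1 - 1]
11. n5.lab = false  [D.pre > 18]
12. n7.pre = 18  [(if S.sig then D₀.off else S.lab) + 20]
13. n8.lim = 15  [terminal]
14. n7.off = 25  [D.pre * 2 - 11]
15. n7.lab = true  [D.pre > 17]
16. n3.key = "qk"  ["qk"]
17. n3.ok = 17  [S.lab * 3 - 58]
18. n9.val = 0  [len(S.key) - 2]
19. n9.lab = -4  [D.pre + S.ok - 41]
20. n9.pre = 7  [D.pre - 13]
21. n10.val = -4  [B₀.lab + B₀.val]
22. n10.lab = 13  [B₀.val * 3 + 13]
23. n10.pre = 26  [26]
24. n11.idx = -8  [terminal]
25. n10.acc = "ux"  ["ux"]
26. n12.val = 8  [B₀.val + 8]
27. n12.lab = 7  [B₀.pre * 2 - 7]
28. n12.pre = 6  [B₀.val + 6]
29. n13.lim = 17  [terminal]
30. n14.lim = -6  [terminal]
31. n15.idx = -6  [terminal]
32. n12.acc = "qm"  ["qm"]
33. n9.acc = "uxz"  [B₁.acc ++ "z"]
34. n2.off = 24  [S.ok + 7]
35. n2.lab = true  [S.ok > 16]
36. n16.env = true  [terminal]
37. n0.key = "xp"  ["xp"]
38. n0.ok = 1  [b.lim * 2 - 3]

24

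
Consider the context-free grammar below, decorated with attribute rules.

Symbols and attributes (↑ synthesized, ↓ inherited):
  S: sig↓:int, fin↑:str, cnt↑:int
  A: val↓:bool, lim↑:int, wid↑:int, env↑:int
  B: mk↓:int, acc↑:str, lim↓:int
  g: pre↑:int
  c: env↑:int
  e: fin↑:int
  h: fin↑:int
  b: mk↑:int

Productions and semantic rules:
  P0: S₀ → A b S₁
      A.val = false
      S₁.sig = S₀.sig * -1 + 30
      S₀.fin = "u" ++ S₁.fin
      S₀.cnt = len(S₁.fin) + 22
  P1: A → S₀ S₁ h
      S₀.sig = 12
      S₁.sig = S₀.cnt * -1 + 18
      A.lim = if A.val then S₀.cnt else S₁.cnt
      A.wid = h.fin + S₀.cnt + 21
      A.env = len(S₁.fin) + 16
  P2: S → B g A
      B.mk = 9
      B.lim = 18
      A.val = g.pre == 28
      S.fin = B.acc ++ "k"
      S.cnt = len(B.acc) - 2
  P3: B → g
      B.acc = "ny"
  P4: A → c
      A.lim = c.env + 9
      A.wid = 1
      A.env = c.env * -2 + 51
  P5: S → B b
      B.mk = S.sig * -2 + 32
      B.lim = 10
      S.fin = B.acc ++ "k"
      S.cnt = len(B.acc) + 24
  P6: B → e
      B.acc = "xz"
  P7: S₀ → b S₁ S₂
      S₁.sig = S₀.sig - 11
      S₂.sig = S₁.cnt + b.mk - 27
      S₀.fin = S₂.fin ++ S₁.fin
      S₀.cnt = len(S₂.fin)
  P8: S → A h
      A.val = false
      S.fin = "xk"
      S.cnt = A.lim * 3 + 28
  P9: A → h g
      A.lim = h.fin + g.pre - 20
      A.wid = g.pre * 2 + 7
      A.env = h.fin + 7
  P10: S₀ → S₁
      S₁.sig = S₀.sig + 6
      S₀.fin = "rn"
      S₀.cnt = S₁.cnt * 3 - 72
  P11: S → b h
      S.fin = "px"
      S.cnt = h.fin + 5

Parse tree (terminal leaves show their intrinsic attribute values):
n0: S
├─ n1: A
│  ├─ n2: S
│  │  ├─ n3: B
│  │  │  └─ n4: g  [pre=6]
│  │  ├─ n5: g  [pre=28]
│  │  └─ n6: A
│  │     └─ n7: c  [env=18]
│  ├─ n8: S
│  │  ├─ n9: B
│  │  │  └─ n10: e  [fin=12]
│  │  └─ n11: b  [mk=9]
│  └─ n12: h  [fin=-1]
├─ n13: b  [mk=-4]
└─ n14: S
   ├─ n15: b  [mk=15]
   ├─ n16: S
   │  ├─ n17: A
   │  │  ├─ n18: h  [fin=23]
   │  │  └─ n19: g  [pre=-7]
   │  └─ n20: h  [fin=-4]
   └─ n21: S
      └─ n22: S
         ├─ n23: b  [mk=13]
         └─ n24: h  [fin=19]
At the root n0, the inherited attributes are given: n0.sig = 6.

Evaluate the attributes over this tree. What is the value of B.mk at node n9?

1. n0.sig = 6  [given at root]
2. n1.val = false  [false]
3. n2.sig = 12  [12]
4. n3.mk = 9  [9]
5. n3.lim = 18  [18]
6. n4.pre = 6  [terminal]
7. n3.acc = "ny"  ["ny"]
8. n5.pre = 28  [terminal]
9. n6.val = true  [g.pre == 28]
10. n7.env = 18  [terminal]
11. n6.lim = 27  [c.env + 9]
12. n6.wid = 1  [1]
13. n6.env = 15  [c.env * -2 + 51]
14. n2.fin = "nyk"  [B.acc ++ "k"]
15. n2.cnt = 0  [len(B.acc) - 2]
16. n8.sig = 18  [S₀.cnt * -1 + 18]
17. n9.mk = -4  [S.sig * -2 + 32]
18. n9.lim = 10  [10]
19. n10.fin = 12  [terminal]
20. n9.acc = "xz"  ["xz"]
21. n11.mk = 9  [terminal]
22. n8.fin = "xzk"  [B.acc ++ "k"]
23. n8.cnt = 26  [len(B.acc) + 24]
24. n12.fin = -1  [terminal]
25. n1.lim = 26  [if A.val then S₀.cnt else S₁.cnt]
26. n1.wid = 20  [h.fin + S₀.cnt + 21]
27. n1.env = 19  [len(S₁.fin) + 16]
28. n13.mk = -4  [terminal]
29. n14.sig = 24  [S₀.sig * -1 + 30]
30. n15.mk = 15  [terminal]
31. n16.sig = 13  [S₀.sig - 11]
32. n17.val = false  [false]
33. n18.fin = 23  [terminal]
34. n19.pre = -7  [terminal]
35. n17.lim = -4  [h.fin + g.pre - 20]
36. n17.wid = -7  [g.pre * 2 + 7]
37. n17.env = 30  [h.fin + 7]
38. n20.fin = -4  [terminal]
39. n16.fin = "xk"  ["xk"]
40. n16.cnt = 16  [A.lim * 3 + 28]
41. n21.sig = 4  [S₁.cnt + b.mk - 27]
42. n22.sig = 10  [S₀.sig + 6]
43. n23.mk = 13  [terminal]
44. n24.fin = 19  [terminal]
45. n22.fin = "px"  ["px"]
46. n22.cnt = 24  [h.fin + 5]
47. n21.fin = "rn"  ["rn"]
48. n21.cnt = 0  [S₁.cnt * 3 - 72]
49. n14.fin = "rnxk"  [S₂.fin ++ S₁.fin]
50. n14.cnt = 2  [len(S₂.fin)]
51. n0.fin = "urnxk"  ["u" ++ S₁.fin]
52. n0.cnt = 26  [len(S₁.fin) + 22]

-4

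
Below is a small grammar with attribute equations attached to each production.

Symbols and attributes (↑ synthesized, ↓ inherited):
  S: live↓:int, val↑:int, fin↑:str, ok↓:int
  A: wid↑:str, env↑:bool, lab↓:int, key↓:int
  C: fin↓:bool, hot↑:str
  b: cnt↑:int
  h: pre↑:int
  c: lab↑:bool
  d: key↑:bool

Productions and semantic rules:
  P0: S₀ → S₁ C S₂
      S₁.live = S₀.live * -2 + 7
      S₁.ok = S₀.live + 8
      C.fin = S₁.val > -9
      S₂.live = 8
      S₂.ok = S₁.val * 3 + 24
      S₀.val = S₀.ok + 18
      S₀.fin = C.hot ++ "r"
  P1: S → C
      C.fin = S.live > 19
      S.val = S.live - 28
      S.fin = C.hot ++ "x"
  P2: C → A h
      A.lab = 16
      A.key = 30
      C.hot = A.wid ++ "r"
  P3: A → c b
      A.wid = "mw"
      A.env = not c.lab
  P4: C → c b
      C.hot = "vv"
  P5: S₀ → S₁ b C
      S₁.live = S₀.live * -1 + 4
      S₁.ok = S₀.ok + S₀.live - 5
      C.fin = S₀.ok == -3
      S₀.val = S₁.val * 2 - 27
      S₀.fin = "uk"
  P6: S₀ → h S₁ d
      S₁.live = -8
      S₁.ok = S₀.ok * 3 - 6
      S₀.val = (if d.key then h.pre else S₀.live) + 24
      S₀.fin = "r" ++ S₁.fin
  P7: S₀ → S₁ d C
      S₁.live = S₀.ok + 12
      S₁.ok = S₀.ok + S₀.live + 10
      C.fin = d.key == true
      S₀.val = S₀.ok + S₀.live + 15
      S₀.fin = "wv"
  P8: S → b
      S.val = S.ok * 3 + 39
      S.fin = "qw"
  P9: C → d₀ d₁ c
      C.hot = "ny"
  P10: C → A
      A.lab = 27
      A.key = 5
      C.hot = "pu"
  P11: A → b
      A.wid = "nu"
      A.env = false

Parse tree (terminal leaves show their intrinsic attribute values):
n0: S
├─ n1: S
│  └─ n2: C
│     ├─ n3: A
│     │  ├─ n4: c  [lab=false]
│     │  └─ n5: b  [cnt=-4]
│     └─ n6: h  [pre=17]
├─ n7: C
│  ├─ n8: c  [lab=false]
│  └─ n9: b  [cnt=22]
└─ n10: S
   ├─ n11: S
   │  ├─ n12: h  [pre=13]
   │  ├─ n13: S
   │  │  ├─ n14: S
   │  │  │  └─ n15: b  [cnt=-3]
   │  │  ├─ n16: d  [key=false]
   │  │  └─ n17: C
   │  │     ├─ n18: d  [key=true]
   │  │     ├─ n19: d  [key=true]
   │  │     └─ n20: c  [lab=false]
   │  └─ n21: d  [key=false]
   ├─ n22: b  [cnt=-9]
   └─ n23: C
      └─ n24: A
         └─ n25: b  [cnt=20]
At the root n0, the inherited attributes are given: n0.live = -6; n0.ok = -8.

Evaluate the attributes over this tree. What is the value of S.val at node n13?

1. n0.live = -6  [given at root]
2. n0.ok = -8  [given at root]
3. n1.live = 19  [S₀.live * -2 + 7]
4. n1.ok = 2  [S₀.live + 8]
5. n2.fin = false  [S.live > 19]
6. n3.lab = 16  [16]
7. n3.key = 30  [30]
8. n4.lab = false  [terminal]
9. n5.cnt = -4  [terminal]
10. n3.wid = "mw"  ["mw"]
11. n3.env = true  [not c.lab]
12. n6.pre = 17  [terminal]
13. n2.hot = "mwr"  [A.wid ++ "r"]
14. n1.val = -9  [S.live - 28]
15. n1.fin = "mwrx"  [C.hot ++ "x"]
16. n7.fin = false  [S₁.val > -9]
17. n8.lab = false  [terminal]
18. n9.cnt = 22  [terminal]
19. n7.hot = "vv"  ["vv"]
20. n10.live = 8  [8]
21. n10.ok = -3  [S₁.val * 3 + 24]
22. n11.live = -4  [S₀.live * -1 + 4]
23. n11.ok = 0  [S₀.ok + S₀.live - 5]
24. n12.pre = 13  [terminal]
25. n13.live = -8  [-8]
26. n13.ok = -6  [S₀.ok * 3 - 6]
27. n14.live = 6  [S₀.ok + 12]
28. n14.ok = -4  [S₀.ok + S₀.live + 10]
29. n15.cnt = -3  [terminal]
30. n14.val = 27  [S.ok * 3 + 39]
31. n14.fin = "qw"  ["qw"]
32. n16.key = false  [terminal]
33. n17.fin = false  [d.key == true]
34. n18.key = true  [terminal]
35. n19.key = true  [terminal]
36. n20.lab = false  [terminal]
37. n17.hot = "ny"  ["ny"]
38. n13.val = 1  [S₀.ok + S₀.live + 15]
39. n13.fin = "wv"  ["wv"]
40. n21.key = false  [terminal]
41. n11.val = 20  [(if d.key then h.pre else S₀.live) + 24]
42. n11.fin = "rwv"  ["r" ++ S₁.fin]
43. n22.cnt = -9  [terminal]
44. n23.fin = true  [S₀.ok == -3]
45. n24.lab = 27  [27]
46. n24.key = 5  [5]
47. n25.cnt = 20  [terminal]
48. n24.wid = "nu"  ["nu"]
49. n24.env = false  [false]
50. n23.hot = "pu"  ["pu"]
51. n10.val = 13  [S₁.val * 2 - 27]
52. n10.fin = "uk"  ["uk"]
53. n0.val = 10  [S₀.ok + 18]
54. n0.fin = "vvr"  [C.hot ++ "r"]

1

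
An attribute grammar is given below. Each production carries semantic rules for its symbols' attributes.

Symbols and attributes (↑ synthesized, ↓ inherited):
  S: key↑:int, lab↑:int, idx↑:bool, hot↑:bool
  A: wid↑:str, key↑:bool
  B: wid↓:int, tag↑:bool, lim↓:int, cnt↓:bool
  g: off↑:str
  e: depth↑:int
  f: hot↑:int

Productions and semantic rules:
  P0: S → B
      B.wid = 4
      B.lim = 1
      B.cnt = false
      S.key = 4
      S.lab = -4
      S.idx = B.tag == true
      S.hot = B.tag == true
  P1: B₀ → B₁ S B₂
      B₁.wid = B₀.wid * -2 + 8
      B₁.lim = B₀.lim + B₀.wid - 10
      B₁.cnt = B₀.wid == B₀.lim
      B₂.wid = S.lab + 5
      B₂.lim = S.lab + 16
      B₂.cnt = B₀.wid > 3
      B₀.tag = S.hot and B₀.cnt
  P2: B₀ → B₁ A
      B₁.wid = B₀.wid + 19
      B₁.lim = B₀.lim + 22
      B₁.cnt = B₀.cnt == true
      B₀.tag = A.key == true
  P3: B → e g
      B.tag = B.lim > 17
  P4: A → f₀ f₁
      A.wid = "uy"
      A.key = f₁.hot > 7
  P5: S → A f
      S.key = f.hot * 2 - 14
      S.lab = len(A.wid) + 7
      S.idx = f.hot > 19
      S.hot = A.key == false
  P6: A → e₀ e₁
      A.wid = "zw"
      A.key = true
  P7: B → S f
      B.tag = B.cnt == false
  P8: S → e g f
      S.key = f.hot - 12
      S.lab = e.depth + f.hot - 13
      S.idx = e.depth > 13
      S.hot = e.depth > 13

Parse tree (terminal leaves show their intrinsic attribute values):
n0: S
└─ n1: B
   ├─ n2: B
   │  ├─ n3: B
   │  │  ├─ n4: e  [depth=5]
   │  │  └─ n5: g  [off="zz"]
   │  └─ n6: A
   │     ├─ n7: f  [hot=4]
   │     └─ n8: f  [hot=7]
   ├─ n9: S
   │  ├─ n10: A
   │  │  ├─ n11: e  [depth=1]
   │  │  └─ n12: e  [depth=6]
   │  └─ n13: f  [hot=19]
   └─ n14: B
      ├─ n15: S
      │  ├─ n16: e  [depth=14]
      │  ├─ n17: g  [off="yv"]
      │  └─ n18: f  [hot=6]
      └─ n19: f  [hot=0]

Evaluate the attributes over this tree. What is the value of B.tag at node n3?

1. n1.wid = 4  [4]
2. n1.lim = 1  [1]
3. n1.cnt = false  [false]
4. n2.wid = 0  [B₀.wid * -2 + 8]
5. n2.lim = -5  [B₀.lim + B₀.wid - 10]
6. n2.cnt = false  [B₀.wid == B₀.lim]
7. n3.wid = 19  [B₀.wid + 19]
8. n3.lim = 17  [B₀.lim + 22]
9. n3.cnt = false  [B₀.cnt == true]
10. n4.depth = 5  [terminal]
11. n5.off = "zz"  [terminal]
12. n3.tag = false  [B.lim > 17]
13. n7.hot = 4  [terminal]
14. n8.hot = 7  [terminal]
15. n6.wid = "uy"  ["uy"]
16. n6.key = false  [f₁.hot > 7]
17. n2.tag = false  [A.key == true]
18. n11.depth = 1  [terminal]
19. n12.depth = 6  [terminal]
20. n10.wid = "zw"  ["zw"]
21. n10.key = true  [true]
22. n13.hot = 19  [terminal]
23. n9.key = 24  [f.hot * 2 - 14]
24. n9.lab = 9  [len(A.wid) + 7]
25. n9.idx = false  [f.hot > 19]
26. n9.hot = false  [A.key == false]
27. n14.wid = 14  [S.lab + 5]
28. n14.lim = 25  [S.lab + 16]
29. n14.cnt = true  [B₀.wid > 3]
30. n16.depth = 14  [terminal]
31. n17.off = "yv"  [terminal]
32. n18.hot = 6  [terminal]
33. n15.key = -6  [f.hot - 12]
34. n15.lab = 7  [e.depth + f.hot - 13]
35. n15.idx = true  [e.depth > 13]
36. n15.hot = true  [e.depth > 13]
37. n19.hot = 0  [terminal]
38. n14.tag = false  [B.cnt == false]
39. n1.tag = false  [S.hot and B₀.cnt]
40. n0.key = 4  [4]
41. n0.lab = -4  [-4]
42. n0.idx = false  [B.tag == true]
43. n0.hot = false  [B.tag == true]

false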